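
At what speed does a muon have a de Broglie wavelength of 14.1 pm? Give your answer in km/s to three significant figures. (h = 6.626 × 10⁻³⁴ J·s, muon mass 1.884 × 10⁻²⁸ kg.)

v = 249 km/s

p = h/λ = 6.626 × 10⁻³⁴ / 1.410 × 10⁻¹¹ = 4.699 × 10⁻²³ kg·m/s.
v = p/m = 4.699 × 10⁻²³ / 1.884 × 10⁻²⁸ = 2.49 × 10⁵ m/s = 249 km/s.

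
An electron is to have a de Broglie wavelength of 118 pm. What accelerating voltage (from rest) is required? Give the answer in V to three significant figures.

p = h/λ = 6.626 × 10⁻³⁴ / 1.180 × 10⁻¹⁰ = 5.615 × 10⁻²⁴ kg·m/s.
KE = p²/(2m) = 1.731 × 10⁻¹⁷ J.
V = KE/e = 1.731 × 10⁻¹⁷ / (1.602 × 10⁻¹⁹) = 108 V.

V = 108 V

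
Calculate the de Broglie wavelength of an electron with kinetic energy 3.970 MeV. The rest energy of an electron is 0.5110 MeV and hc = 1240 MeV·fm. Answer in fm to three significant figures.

λ = 279 fm

Total energy E = KE + m₀c² = 3.970 + 0.5110 = 4.4810 MeV.
(pc)² = E² − (m₀c²)² = (4.4810)² − (0.5110)² = 19.82 MeV², so pc = 4.452 MeV.
λ = hc/(pc) = 1240 MeV·fm / 4.452 MeV = 279 fm.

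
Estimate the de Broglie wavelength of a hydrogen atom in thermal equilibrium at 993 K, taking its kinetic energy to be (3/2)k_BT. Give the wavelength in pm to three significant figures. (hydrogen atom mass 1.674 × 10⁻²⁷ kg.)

KE = (3/2)k_BT = 1.5 × 1.381 × 10⁻²³ × 993 = 2.057 × 10⁻²⁰ J.
p = √(2mKE) = √(2 × 1.674 × 10⁻²⁷ × 2.057 × 10⁻²⁰) = 8.299 × 10⁻²⁴ kg·m/s.
λ = h/p = 7.98 × 10⁻¹¹ m = 79.8 pm.

λ = 79.8 pm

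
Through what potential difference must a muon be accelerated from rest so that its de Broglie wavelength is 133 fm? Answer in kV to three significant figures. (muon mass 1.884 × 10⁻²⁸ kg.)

V = 411 kV

p = h/λ = 6.626 × 10⁻³⁴ / 1.330 × 10⁻¹³ = 4.982 × 10⁻²¹ kg·m/s.
KE = p²/(2m) = 6.587 × 10⁻¹⁴ J.
V = KE/e = 6.587 × 10⁻¹⁴ / (1.602 × 10⁻¹⁹) = 411 kV.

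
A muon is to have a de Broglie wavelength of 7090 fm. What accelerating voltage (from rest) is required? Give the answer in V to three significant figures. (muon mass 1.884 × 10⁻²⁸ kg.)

p = h/λ = 6.626 × 10⁻³⁴ / 7.090 × 10⁻¹² = 9.346 × 10⁻²³ kg·m/s.
KE = p²/(2m) = 2.318 × 10⁻¹⁷ J.
V = KE/e = 2.318 × 10⁻¹⁷ / (1.602 × 10⁻¹⁹) = 145 V.

V = 145 V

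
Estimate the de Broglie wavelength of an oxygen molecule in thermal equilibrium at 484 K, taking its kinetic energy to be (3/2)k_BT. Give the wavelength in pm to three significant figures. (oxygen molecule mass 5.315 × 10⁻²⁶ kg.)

KE = (3/2)k_BT = 1.5 × 1.381 × 10⁻²³ × 484 = 1.003 × 10⁻²⁰ J.
p = √(2mKE) = √(2 × 5.315 × 10⁻²⁶ × 1.003 × 10⁻²⁰) = 3.265 × 10⁻²³ kg·m/s.
λ = h/p = 2.03 × 10⁻¹¹ m = 20.3 pm.

λ = 20.3 pm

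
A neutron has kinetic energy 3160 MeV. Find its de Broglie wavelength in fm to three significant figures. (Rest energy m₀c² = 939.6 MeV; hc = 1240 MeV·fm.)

λ = 0.311 fm

Total energy E = KE + m₀c² = 3160 + 939.6 = 4099.6 MeV.
(pc)² = E² − (m₀c²)² = (4099.6)² − (939.6)² = 1.592 × 10⁷ MeV², so pc = 3990 MeV.
λ = hc/(pc) = 1240 MeV·fm / 3990 MeV = 0.311 fm.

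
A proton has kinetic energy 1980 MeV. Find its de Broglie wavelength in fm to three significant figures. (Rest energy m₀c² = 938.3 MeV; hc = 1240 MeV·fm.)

Total energy E = KE + m₀c² = 1980 + 938.3 = 2918.3 MeV.
(pc)² = E² − (m₀c²)² = (2918.3)² − (938.3)² = 7.636 × 10⁶ MeV², so pc = 2763 MeV.
λ = hc/(pc) = 1240 MeV·fm / 2763 MeV = 0.449 fm.

λ = 0.449 fm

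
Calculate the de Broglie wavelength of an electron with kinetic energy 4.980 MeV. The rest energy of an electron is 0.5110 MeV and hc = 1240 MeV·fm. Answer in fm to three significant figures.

λ = 227 fm

Total energy E = KE + m₀c² = 4.980 + 0.5110 = 5.4910 MeV.
(pc)² = E² − (m₀c²)² = (5.4910)² − (0.5110)² = 29.89 MeV², so pc = 5.467 MeV.
λ = hc/(pc) = 1240 MeV·fm / 5.467 MeV = 227 fm.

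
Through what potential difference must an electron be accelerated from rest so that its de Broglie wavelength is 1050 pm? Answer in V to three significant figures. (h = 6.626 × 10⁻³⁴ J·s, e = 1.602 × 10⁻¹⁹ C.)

p = h/λ = 6.626 × 10⁻³⁴ / 1.050 × 10⁻⁹ = 6.310 × 10⁻²⁵ kg·m/s.
KE = p²/(2m) = 2.186 × 10⁻¹⁹ J.
V = KE/e = 2.186 × 10⁻¹⁹ / (1.602 × 10⁻¹⁹) = 1.36 V.

V = 1.36 V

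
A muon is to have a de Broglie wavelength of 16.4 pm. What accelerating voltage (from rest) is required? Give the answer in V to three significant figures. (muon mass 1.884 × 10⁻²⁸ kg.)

p = h/λ = 6.626 × 10⁻³⁴ / 1.640 × 10⁻¹¹ = 4.040 × 10⁻²³ kg·m/s.
KE = p²/(2m) = 4.332 × 10⁻¹⁸ J.
V = KE/e = 4.332 × 10⁻¹⁸ / (1.602 × 10⁻¹⁹) = 27.0 V.

V = 27.0 V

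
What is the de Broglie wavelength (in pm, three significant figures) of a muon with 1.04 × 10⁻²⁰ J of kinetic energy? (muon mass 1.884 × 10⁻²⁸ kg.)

p = √(2mKE) = √(2 × 1.884 × 10⁻²⁸ × 1.040 × 10⁻²⁰) = 1.980 × 10⁻²⁴ kg·m/s.
λ = h/p = 6.626 × 10⁻³⁴ / 1.980 × 10⁻²⁴ = 3.35 × 10⁻¹⁰ m = 335 pm.

λ = 335 pm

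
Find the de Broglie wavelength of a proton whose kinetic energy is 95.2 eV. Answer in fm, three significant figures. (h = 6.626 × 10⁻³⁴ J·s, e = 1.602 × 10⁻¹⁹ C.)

λ = 2930 fm

KE = 95.2 eV = 1.525 × 10⁻¹⁷ J.
p = √(2mKE) = √(2 × 1.673 × 10⁻²⁷ × 1.525 × 10⁻¹⁷) = 2.259 × 10⁻²² kg·m/s.
λ = h/p = 6.626 × 10⁻³⁴ / 2.259 × 10⁻²² = 2.93 × 10⁻¹² m = 2930 fm.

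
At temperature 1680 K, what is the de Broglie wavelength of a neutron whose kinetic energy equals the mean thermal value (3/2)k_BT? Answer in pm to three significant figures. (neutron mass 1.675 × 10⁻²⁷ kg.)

λ = 61.4 pm

KE = (3/2)k_BT = 1.5 × 1.381 × 10⁻²³ × 1680 = 3.480 × 10⁻²⁰ J.
p = √(2mKE) = √(2 × 1.675 × 10⁻²⁷ × 3.480 × 10⁻²⁰) = 1.080 × 10⁻²³ kg·m/s.
λ = h/p = 6.14 × 10⁻¹¹ m = 61.4 pm.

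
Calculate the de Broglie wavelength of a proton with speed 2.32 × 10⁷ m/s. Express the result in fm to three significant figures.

λ = 17.1 fm

p = mv = 1.673 × 10⁻²⁷ × 2.32 × 10⁷ = 3.881 × 10⁻²⁰ kg·m/s.
λ = h/p = 6.626 × 10⁻³⁴ / 3.881 × 10⁻²⁰ = 1.71 × 10⁻¹⁴ m = 17.1 fm.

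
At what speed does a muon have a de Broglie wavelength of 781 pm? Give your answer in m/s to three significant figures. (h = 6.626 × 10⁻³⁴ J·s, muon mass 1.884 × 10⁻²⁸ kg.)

p = h/λ = 6.626 × 10⁻³⁴ / 7.810 × 10⁻¹⁰ = 8.484 × 10⁻²⁵ kg·m/s.
v = p/m = 8.484 × 10⁻²⁵ / 1.884 × 10⁻²⁸ = 4.50 × 10³ m/s = 4500 m/s.

v = 4500 m/s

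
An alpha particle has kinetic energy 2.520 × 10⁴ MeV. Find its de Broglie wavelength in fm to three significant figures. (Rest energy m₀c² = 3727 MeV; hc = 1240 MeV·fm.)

Total energy E = KE + m₀c² = 2.520 × 10⁴ + 3727 = 28927 MeV.
(pc)² = E² − (m₀c²)² = (28927)² − (3727)² = 8.229 × 10⁸ MeV², so pc = 2.869 × 10⁴ MeV.
λ = hc/(pc) = 1240 MeV·fm / 2.869 × 10⁴ MeV = 0.0432 fm.

λ = 0.0432 fm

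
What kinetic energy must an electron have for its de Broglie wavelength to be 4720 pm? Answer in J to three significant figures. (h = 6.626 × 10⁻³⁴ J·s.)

KE = 1.08 × 10⁻²⁰ J

p = h/λ = 6.626 × 10⁻³⁴ / 4.720 × 10⁻⁹ = 1.404 × 10⁻²⁵ kg·m/s.
KE = p²/(2m) = (1.404 × 10⁻²⁵)² / (2 × 9.109 × 10⁻³¹) = 1.082 × 10⁻²⁰ J = 1.08 × 10⁻²⁰ J.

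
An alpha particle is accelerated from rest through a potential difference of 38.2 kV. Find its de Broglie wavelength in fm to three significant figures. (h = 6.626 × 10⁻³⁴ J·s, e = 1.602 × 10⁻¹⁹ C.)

λ = 52.0 fm

KE = 2eV = 2 × 1.602 × 10⁻¹⁹ × 3.820 × 10⁴ = 1.224 × 10⁻¹⁴ J.
p = √(2mKE) = √(2 × 6.645 × 10⁻²⁷ × 1.224 × 10⁻¹⁴) = 1.275 × 10⁻²⁰ kg·m/s.
λ = h/p = 6.626 × 10⁻³⁴ / 1.275 × 10⁻²⁰ = 5.20 × 10⁻¹⁴ m = 52.0 fm.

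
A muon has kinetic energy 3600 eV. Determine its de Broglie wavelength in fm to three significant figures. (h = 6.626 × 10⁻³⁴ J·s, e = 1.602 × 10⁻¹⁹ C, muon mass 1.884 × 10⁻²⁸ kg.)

KE = 3600 eV = 5.767 × 10⁻¹⁶ J.
p = √(2mKE) = √(2 × 1.884 × 10⁻²⁸ × 5.767 × 10⁻¹⁶) = 4.662 × 10⁻²² kg·m/s.
λ = h/p = 6.626 × 10⁻³⁴ / 4.662 × 10⁻²² = 1.42 × 10⁻¹² m = 1420 fm.

λ = 1420 fm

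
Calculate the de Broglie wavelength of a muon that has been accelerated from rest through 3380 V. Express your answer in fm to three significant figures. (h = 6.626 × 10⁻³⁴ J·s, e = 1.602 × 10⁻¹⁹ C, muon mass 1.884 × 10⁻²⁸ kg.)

KE = eV = 1.602 × 10⁻¹⁹ × 3380 = 5.415 × 10⁻¹⁶ J.
p = √(2mKE) = √(2 × 1.884 × 10⁻²⁸ × 5.415 × 10⁻¹⁶) = 4.517 × 10⁻²² kg·m/s.
λ = h/p = 6.626 × 10⁻³⁴ / 4.517 × 10⁻²² = 1.47 × 10⁻¹² m = 1470 fm.

λ = 1470 fm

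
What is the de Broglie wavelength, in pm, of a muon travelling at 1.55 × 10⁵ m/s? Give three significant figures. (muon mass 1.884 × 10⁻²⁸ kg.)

p = mv = 1.884 × 10⁻²⁸ × 1.55 × 10⁵ = 2.920 × 10⁻²³ kg·m/s.
λ = h/p = 6.626 × 10⁻³⁴ / 2.920 × 10⁻²³ = 2.27 × 10⁻¹¹ m = 22.7 pm.

λ = 22.7 pm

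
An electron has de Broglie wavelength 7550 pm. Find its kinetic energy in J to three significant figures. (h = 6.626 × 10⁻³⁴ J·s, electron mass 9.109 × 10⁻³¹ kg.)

KE = 4.23 × 10⁻²¹ J

p = h/λ = 6.626 × 10⁻³⁴ / 7.550 × 10⁻⁹ = 8.776 × 10⁻²⁶ kg·m/s.
KE = p²/(2m) = (8.776 × 10⁻²⁶)² / (2 × 9.109 × 10⁻³¹) = 4.228 × 10⁻²¹ J = 4.23 × 10⁻²¹ J.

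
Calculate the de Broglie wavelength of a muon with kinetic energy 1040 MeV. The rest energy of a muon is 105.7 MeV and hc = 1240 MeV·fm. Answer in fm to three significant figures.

λ = 1.09 fm

Total energy E = KE + m₀c² = 1040 + 105.7 = 1145.7 MeV.
(pc)² = E² − (m₀c²)² = (1145.7)² − (105.7)² = 1.301 × 10⁶ MeV², so pc = 1141 MeV.
λ = hc/(pc) = 1240 MeV·fm / 1141 MeV = 1.09 fm.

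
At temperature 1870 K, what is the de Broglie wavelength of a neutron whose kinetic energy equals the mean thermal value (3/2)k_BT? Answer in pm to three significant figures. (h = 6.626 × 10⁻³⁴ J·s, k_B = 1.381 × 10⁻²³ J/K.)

KE = (3/2)k_BT = 1.5 × 1.381 × 10⁻²³ × 1870 = 3.874 × 10⁻²⁰ J.
p = √(2mKE) = √(2 × 1.675 × 10⁻²⁷ × 3.874 × 10⁻²⁰) = 1.139 × 10⁻²³ kg·m/s.
λ = h/p = 5.82 × 10⁻¹¹ m = 58.2 pm.

λ = 58.2 pm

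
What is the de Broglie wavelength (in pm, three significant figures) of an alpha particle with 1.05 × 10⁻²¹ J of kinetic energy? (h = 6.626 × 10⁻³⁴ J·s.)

λ = 177 pm

p = √(2mKE) = √(2 × 6.645 × 10⁻²⁷ × 1.050 × 10⁻²¹) = 3.736 × 10⁻²⁴ kg·m/s.
λ = h/p = 6.626 × 10⁻³⁴ / 3.736 × 10⁻²⁴ = 1.77 × 10⁻¹⁰ m = 177 pm.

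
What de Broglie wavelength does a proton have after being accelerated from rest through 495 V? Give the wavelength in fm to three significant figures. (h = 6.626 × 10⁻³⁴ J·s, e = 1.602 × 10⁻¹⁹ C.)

λ = 1290 fm

KE = eV = 1.602 × 10⁻¹⁹ × 495.0 = 7.930 × 10⁻¹⁷ J.
p = √(2mKE) = √(2 × 1.673 × 10⁻²⁷ × 7.930 × 10⁻¹⁷) = 5.151 × 10⁻²² kg·m/s.
λ = h/p = 6.626 × 10⁻³⁴ / 5.151 × 10⁻²² = 1.29 × 10⁻¹² m = 1290 fm.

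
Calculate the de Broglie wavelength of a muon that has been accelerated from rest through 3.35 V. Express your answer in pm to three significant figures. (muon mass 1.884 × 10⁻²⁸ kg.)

KE = eV = 1.602 × 10⁻¹⁹ × 3.350 = 5.367 × 10⁻¹⁹ J.
p = √(2mKE) = √(2 × 1.884 × 10⁻²⁸ × 5.367 × 10⁻¹⁹) = 1.422 × 10⁻²³ kg·m/s.
λ = h/p = 6.626 × 10⁻³⁴ / 1.422 × 10⁻²³ = 4.66 × 10⁻¹¹ m = 46.6 pm.

λ = 46.6 pm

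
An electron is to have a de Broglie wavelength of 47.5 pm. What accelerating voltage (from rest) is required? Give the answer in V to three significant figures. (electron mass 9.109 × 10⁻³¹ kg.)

p = h/λ = 6.626 × 10⁻³⁴ / 4.750 × 10⁻¹¹ = 1.395 × 10⁻²³ kg·m/s.
KE = p²/(2m) = 1.068 × 10⁻¹⁶ J.
V = KE/e = 1.068 × 10⁻¹⁶ / (1.602 × 10⁻¹⁹) = 667 V.

V = 667 V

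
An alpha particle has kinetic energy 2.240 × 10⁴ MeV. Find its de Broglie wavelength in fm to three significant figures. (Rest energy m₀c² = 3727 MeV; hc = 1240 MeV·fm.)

λ = 0.0480 fm

Total energy E = KE + m₀c² = 2.240 × 10⁴ + 3727 = 26127 MeV.
(pc)² = E² − (m₀c²)² = (26127)² − (3727)² = 6.687 × 10⁸ MeV², so pc = 2.586 × 10⁴ MeV.
λ = hc/(pc) = 1240 MeV·fm / 2.586 × 10⁴ MeV = 0.0480 fm.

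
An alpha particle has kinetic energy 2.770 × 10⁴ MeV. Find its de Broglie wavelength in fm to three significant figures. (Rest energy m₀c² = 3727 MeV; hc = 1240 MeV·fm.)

Total energy E = KE + m₀c² = 2.770 × 10⁴ + 3727 = 31427 MeV.
(pc)² = E² − (m₀c²)² = (31427)² − (3727)² = 9.738 × 10⁸ MeV², so pc = 3.121 × 10⁴ MeV.
λ = hc/(pc) = 1240 MeV·fm / 3.121 × 10⁴ MeV = 0.0397 fm.

λ = 0.0397 fm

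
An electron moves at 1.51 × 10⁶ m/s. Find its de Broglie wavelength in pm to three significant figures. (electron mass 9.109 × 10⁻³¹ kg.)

p = mv = 9.109 × 10⁻³¹ × 1.51 × 10⁶ = 1.375 × 10⁻²⁴ kg·m/s.
λ = h/p = 6.626 × 10⁻³⁴ / 1.375 × 10⁻²⁴ = 4.82 × 10⁻¹⁰ m = 482 pm.

λ = 482 pm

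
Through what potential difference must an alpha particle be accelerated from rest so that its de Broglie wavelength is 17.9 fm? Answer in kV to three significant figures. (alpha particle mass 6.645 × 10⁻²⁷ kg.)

V = 322 kV

p = h/λ = 6.626 × 10⁻³⁴ / 1.790 × 10⁻¹⁴ = 3.702 × 10⁻²⁰ kg·m/s.
KE = p²/(2m) = 1.031 × 10⁻¹³ J.
V = KE/2e = 1.031 × 10⁻¹³ / (2 × 1.602 × 10⁻¹⁹) = 322 kV.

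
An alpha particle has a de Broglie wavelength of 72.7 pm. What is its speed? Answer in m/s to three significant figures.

v = 1370 m/s

p = h/λ = 6.626 × 10⁻³⁴ / 7.270 × 10⁻¹¹ = 9.114 × 10⁻²⁴ kg·m/s.
v = p/m = 9.114 × 10⁻²⁴ / 6.645 × 10⁻²⁷ = 1.37 × 10³ m/s = 1370 m/s.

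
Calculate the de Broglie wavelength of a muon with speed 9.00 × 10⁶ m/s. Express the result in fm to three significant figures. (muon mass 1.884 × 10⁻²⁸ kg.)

p = mv = 1.884 × 10⁻²⁸ × 9.00 × 10⁶ = 1.696 × 10⁻²¹ kg·m/s.
λ = h/p = 6.626 × 10⁻³⁴ / 1.696 × 10⁻²¹ = 3.91 × 10⁻¹³ m = 391 fm.

λ = 391 fm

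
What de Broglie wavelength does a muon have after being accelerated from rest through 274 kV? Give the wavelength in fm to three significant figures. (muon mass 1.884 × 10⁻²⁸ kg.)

λ = 163 fm

KE = eV = 1.602 × 10⁻¹⁹ × 2.740 × 10⁵ = 4.389 × 10⁻¹⁴ J.
p = √(2mKE) = √(2 × 1.884 × 10⁻²⁸ × 4.389 × 10⁻¹⁴) = 4.067 × 10⁻²¹ kg·m/s.
λ = h/p = 6.626 × 10⁻³⁴ / 4.067 × 10⁻²¹ = 1.63 × 10⁻¹³ m = 163 fm.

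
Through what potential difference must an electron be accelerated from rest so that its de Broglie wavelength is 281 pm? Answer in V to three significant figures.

V = 19.1 V

p = h/λ = 6.626 × 10⁻³⁴ / 2.810 × 10⁻¹⁰ = 2.358 × 10⁻²⁴ kg·m/s.
KE = p²/(2m) = 3.052 × 10⁻¹⁸ J.
V = KE/e = 3.052 × 10⁻¹⁸ / (1.602 × 10⁻¹⁹) = 19.1 V.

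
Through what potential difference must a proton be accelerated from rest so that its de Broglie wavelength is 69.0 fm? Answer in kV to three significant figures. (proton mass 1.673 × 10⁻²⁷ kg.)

V = 172 kV

p = h/λ = 6.626 × 10⁻³⁴ / 6.900 × 10⁻¹⁴ = 9.603 × 10⁻²¹ kg·m/s.
KE = p²/(2m) = 2.756 × 10⁻¹⁴ J.
V = KE/e = 2.756 × 10⁻¹⁴ / (1.602 × 10⁻¹⁹) = 172 kV.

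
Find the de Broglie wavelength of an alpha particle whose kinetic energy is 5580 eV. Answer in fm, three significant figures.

λ = 192 fm

KE = 5580 eV = 8.939 × 10⁻¹⁶ J.
p = √(2mKE) = √(2 × 6.645 × 10⁻²⁷ × 8.939 × 10⁻¹⁶) = 3.447 × 10⁻²¹ kg·m/s.
λ = h/p = 6.626 × 10⁻³⁴ / 3.447 × 10⁻²¹ = 1.92 × 10⁻¹³ m = 192 fm.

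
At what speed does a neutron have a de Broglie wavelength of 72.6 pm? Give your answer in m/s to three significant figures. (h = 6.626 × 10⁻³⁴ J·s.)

v = 5450 m/s

p = h/λ = 6.626 × 10⁻³⁴ / 7.260 × 10⁻¹¹ = 9.127 × 10⁻²⁴ kg·m/s.
v = p/m = 9.127 × 10⁻²⁴ / 1.675 × 10⁻²⁷ = 5.45 × 10³ m/s = 5450 m/s.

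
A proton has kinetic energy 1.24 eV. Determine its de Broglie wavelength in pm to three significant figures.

λ = 25.7 pm

KE = 1.24 eV = 1.986 × 10⁻¹⁹ J.
p = √(2mKE) = √(2 × 1.673 × 10⁻²⁷ × 1.986 × 10⁻¹⁹) = 2.578 × 10⁻²³ kg·m/s.
λ = h/p = 6.626 × 10⁻³⁴ / 2.578 × 10⁻²³ = 2.57 × 10⁻¹¹ m = 25.7 pm.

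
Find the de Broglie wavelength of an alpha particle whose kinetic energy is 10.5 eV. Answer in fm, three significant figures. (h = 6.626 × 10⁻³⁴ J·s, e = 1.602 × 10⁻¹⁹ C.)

λ = 4430 fm

KE = 10.5 eV = 1.682 × 10⁻¹⁸ J.
p = √(2mKE) = √(2 × 6.645 × 10⁻²⁷ × 1.682 × 10⁻¹⁸) = 1.495 × 10⁻²² kg·m/s.
λ = h/p = 6.626 × 10⁻³⁴ / 1.495 × 10⁻²² = 4.43 × 10⁻¹² m = 4430 fm.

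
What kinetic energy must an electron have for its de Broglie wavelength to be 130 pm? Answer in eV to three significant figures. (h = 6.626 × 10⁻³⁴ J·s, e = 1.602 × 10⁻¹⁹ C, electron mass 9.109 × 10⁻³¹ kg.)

p = h/λ = 6.626 × 10⁻³⁴ / 1.300 × 10⁻¹⁰ = 5.097 × 10⁻²⁴ kg·m/s.
KE = p²/(2m) = (5.097 × 10⁻²⁴)² / (2 × 9.109 × 10⁻³¹) = 1.426 × 10⁻¹⁷ J = 89.0 eV.

KE = 89.0 eV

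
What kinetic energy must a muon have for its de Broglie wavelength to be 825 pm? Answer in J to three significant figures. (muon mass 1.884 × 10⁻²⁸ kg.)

KE = 1.71 × 10⁻²¹ J

p = h/λ = 6.626 × 10⁻³⁴ / 8.250 × 10⁻¹⁰ = 8.032 × 10⁻²⁵ kg·m/s.
KE = p²/(2m) = (8.032 × 10⁻²⁵)² / (2 × 1.884 × 10⁻²⁸) = 1.712 × 10⁻²¹ J = 1.71 × 10⁻²¹ J.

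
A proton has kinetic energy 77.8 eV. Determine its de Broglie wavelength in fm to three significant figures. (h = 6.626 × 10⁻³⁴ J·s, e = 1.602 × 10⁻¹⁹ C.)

λ = 3240 fm

KE = 77.8 eV = 1.246 × 10⁻¹⁷ J.
p = √(2mKE) = √(2 × 1.673 × 10⁻²⁷ × 1.246 × 10⁻¹⁷) = 2.042 × 10⁻²² kg·m/s.
λ = h/p = 6.626 × 10⁻³⁴ / 2.042 × 10⁻²² = 3.24 × 10⁻¹² m = 3240 fm.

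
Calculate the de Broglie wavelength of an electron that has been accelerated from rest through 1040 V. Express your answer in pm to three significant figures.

λ = 38.0 pm

KE = eV = 1.602 × 10⁻¹⁹ × 1040 = 1.666 × 10⁻¹⁶ J.
p = √(2mKE) = √(2 × 9.109 × 10⁻³¹ × 1.666 × 10⁻¹⁶) = 1.742 × 10⁻²³ kg·m/s.
λ = h/p = 6.626 × 10⁻³⁴ / 1.742 × 10⁻²³ = 3.80 × 10⁻¹¹ m = 38.0 pm.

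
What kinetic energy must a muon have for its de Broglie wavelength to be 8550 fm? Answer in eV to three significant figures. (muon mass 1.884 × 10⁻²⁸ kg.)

KE = 99.5 eV

p = h/λ = 6.626 × 10⁻³⁴ / 8.550 × 10⁻¹² = 7.750 × 10⁻²³ kg·m/s.
KE = p²/(2m) = (7.750 × 10⁻²³)² / (2 × 1.884 × 10⁻²⁸) = 1.594 × 10⁻¹⁷ J = 99.5 eV.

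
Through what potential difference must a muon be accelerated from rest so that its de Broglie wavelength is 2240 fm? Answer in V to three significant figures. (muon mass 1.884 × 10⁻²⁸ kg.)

V = 1450 V

p = h/λ = 6.626 × 10⁻³⁴ / 2.240 × 10⁻¹² = 2.958 × 10⁻²² kg·m/s.
KE = p²/(2m) = 2.322 × 10⁻¹⁶ J.
V = KE/e = 2.322 × 10⁻¹⁶ / (1.602 × 10⁻¹⁹) = 1450 V.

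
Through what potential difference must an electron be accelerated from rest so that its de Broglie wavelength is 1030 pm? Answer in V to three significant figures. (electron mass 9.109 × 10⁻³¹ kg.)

p = h/λ = 6.626 × 10⁻³⁴ / 1.030 × 10⁻⁹ = 6.433 × 10⁻²⁵ kg·m/s.
KE = p²/(2m) = 2.272 × 10⁻¹⁹ J.
V = KE/e = 2.272 × 10⁻¹⁹ / (1.602 × 10⁻¹⁹) = 1.42 V.

V = 1.42 V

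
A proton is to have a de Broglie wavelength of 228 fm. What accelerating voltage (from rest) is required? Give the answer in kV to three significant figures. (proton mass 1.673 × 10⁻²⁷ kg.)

p = h/λ = 6.626 × 10⁻³⁴ / 2.280 × 10⁻¹³ = 2.906 × 10⁻²¹ kg·m/s.
KE = p²/(2m) = 2.524 × 10⁻¹⁵ J.
V = KE/e = 2.524 × 10⁻¹⁵ / (1.602 × 10⁻¹⁹) = 15.8 kV.

V = 15.8 kV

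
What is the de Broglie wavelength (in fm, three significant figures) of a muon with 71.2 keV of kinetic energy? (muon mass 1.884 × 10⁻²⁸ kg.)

KE = 71.2 keV = 1.141 × 10⁻¹⁴ J.
p = √(2mKE) = √(2 × 1.884 × 10⁻²⁸ × 1.141 × 10⁻¹⁴) = 2.073 × 10⁻²¹ kg·m/s.
λ = h/p = 6.626 × 10⁻³⁴ / 2.073 × 10⁻²¹ = 3.20 × 10⁻¹³ m = 320 fm.

λ = 320 fm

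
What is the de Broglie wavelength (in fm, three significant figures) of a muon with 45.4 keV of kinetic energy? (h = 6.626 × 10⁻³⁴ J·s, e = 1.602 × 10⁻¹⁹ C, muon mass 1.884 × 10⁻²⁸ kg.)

KE = 45.4 keV = 7.273 × 10⁻¹⁵ J.
p = √(2mKE) = √(2 × 1.884 × 10⁻²⁸ × 7.273 × 10⁻¹⁵) = 1.655 × 10⁻²¹ kg·m/s.
λ = h/p = 6.626 × 10⁻³⁴ / 1.655 × 10⁻²¹ = 4.00 × 10⁻¹³ m = 400 fm.

λ = 400 fm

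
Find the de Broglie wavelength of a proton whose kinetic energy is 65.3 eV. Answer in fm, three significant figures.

KE = 65.3 eV = 1.046 × 10⁻¹⁷ J.
p = √(2mKE) = √(2 × 1.673 × 10⁻²⁷ × 1.046 × 10⁻¹⁷) = 1.871 × 10⁻²² kg·m/s.
λ = h/p = 6.626 × 10⁻³⁴ / 1.871 × 10⁻²² = 3.54 × 10⁻¹² m = 3540 fm.

λ = 3540 fm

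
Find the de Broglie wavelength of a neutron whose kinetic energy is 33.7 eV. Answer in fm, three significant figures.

KE = 33.7 eV = 5.399 × 10⁻¹⁸ J.
p = √(2mKE) = √(2 × 1.675 × 10⁻²⁷ × 5.399 × 10⁻¹⁸) = 1.345 × 10⁻²² kg·m/s.
λ = h/p = 6.626 × 10⁻³⁴ / 1.345 × 10⁻²² = 4.93 × 10⁻¹² m = 4930 fm.

λ = 4930 fm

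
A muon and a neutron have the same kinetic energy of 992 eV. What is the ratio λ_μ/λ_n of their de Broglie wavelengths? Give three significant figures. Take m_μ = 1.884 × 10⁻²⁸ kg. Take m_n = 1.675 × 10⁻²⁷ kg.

At fixed KE, p = √(2mKE) so λ = h/p ∝ 1/√m.
λ_μ/λ_n = √(m_n/m_μ) = √(1.675 × 10⁻²⁷/1.884 × 10⁻²⁸) = √(8.891) = 2.98.

λ_μ/λ_n = 2.98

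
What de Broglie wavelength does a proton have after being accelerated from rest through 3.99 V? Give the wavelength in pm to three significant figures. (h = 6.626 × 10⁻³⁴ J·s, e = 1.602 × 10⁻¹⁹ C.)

λ = 14.3 pm

KE = eV = 1.602 × 10⁻¹⁹ × 3.990 = 6.392 × 10⁻¹⁹ J.
p = √(2mKE) = √(2 × 1.673 × 10⁻²⁷ × 6.392 × 10⁻¹⁹) = 4.625 × 10⁻²³ kg·m/s.
λ = h/p = 6.626 × 10⁻³⁴ / 4.625 × 10⁻²³ = 1.43 × 10⁻¹¹ m = 14.3 pm.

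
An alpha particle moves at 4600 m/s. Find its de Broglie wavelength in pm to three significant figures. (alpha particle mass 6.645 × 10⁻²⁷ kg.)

λ = 21.7 pm

p = mv = 6.645 × 10⁻²⁷ × 4600 = 3.057 × 10⁻²³ kg·m/s.
λ = h/p = 6.626 × 10⁻³⁴ / 3.057 × 10⁻²³ = 2.17 × 10⁻¹¹ m = 21.7 pm.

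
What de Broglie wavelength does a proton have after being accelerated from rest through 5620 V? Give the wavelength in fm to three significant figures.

KE = eV = 1.602 × 10⁻¹⁹ × 5620 = 9.003 × 10⁻¹⁶ J.
p = √(2mKE) = √(2 × 1.673 × 10⁻²⁷ × 9.003 × 10⁻¹⁶) = 1.736 × 10⁻²¹ kg·m/s.
λ = h/p = 6.626 × 10⁻³⁴ / 1.736 × 10⁻²¹ = 3.82 × 10⁻¹³ m = 382 fm.

λ = 382 fm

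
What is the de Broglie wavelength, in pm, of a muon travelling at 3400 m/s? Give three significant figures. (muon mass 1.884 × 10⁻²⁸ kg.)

p = mv = 1.884 × 10⁻²⁸ × 3400 = 6.406 × 10⁻²⁵ kg·m/s.
λ = h/p = 6.626 × 10⁻³⁴ / 6.406 × 10⁻²⁵ = 1.03 × 10⁻⁹ m = 1030 pm.

λ = 1030 pm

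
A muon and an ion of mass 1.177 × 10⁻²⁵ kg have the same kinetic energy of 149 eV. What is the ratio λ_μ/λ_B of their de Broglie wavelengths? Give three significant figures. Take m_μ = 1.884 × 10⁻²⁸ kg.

λ_μ/λ_B = 25.0

At fixed KE, p = √(2mKE) so λ = h/p ∝ 1/√m.
λ_μ/λ_B = √(m_B/m_μ) = √(1.177 × 10⁻²⁵/1.884 × 10⁻²⁸) = √(624.7) = 25.0.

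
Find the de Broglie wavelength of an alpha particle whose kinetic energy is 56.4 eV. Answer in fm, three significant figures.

KE = 56.4 eV = 9.035 × 10⁻¹⁸ J.
p = √(2mKE) = √(2 × 6.645 × 10⁻²⁷ × 9.035 × 10⁻¹⁸) = 3.465 × 10⁻²² kg·m/s.
λ = h/p = 6.626 × 10⁻³⁴ / 3.465 × 10⁻²² = 1.91 × 10⁻¹² m = 1910 fm.

λ = 1910 fm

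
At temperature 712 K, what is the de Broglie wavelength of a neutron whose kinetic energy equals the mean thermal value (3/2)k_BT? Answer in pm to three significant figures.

KE = (3/2)k_BT = 1.5 × 1.381 × 10⁻²³ × 712 = 1.475 × 10⁻²⁰ J.
p = √(2mKE) = √(2 × 1.675 × 10⁻²⁷ × 1.475 × 10⁻²⁰) = 7.029 × 10⁻²⁴ kg·m/s.
λ = h/p = 9.43 × 10⁻¹¹ m = 94.3 pm.

λ = 94.3 pm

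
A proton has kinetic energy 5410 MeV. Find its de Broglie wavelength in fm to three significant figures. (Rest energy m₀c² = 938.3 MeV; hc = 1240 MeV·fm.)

λ = 0.197 fm

Total energy E = KE + m₀c² = 5410 + 938.3 = 6348.3 MeV.
(pc)² = E² − (m₀c²)² = (6348.3)² − (938.3)² = 3.942 × 10⁷ MeV², so pc = 6279 MeV.
λ = hc/(pc) = 1240 MeV·fm / 6279 MeV = 0.197 fm.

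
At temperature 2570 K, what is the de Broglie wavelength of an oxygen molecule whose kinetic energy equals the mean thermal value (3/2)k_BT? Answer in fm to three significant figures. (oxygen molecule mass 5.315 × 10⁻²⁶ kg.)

KE = (3/2)k_BT = 1.5 × 1.381 × 10⁻²³ × 2570 = 5.324 × 10⁻²⁰ J.
p = √(2mKE) = √(2 × 5.315 × 10⁻²⁶ × 5.324 × 10⁻²⁰) = 7.523 × 10⁻²³ kg·m/s.
λ = h/p = 8.81 × 10⁻¹² m = 8810 fm.

λ = 8810 fm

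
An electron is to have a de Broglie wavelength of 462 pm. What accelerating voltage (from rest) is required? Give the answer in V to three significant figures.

V = 7.05 V

p = h/λ = 6.626 × 10⁻³⁴ / 4.620 × 10⁻¹⁰ = 1.434 × 10⁻²⁴ kg·m/s.
KE = p²/(2m) = 1.129 × 10⁻¹⁸ J.
V = KE/e = 1.129 × 10⁻¹⁸ / (1.602 × 10⁻¹⁹) = 7.05 V.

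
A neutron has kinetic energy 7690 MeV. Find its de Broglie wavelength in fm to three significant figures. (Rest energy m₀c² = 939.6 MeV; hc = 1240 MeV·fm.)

Total energy E = KE + m₀c² = 7690 + 939.6 = 8629.6 MeV.
(pc)² = E² − (m₀c²)² = (8629.6)² − (939.6)² = 7.359 × 10⁷ MeV², so pc = 8578 MeV.
λ = hc/(pc) = 1240 MeV·fm / 8578 MeV = 0.145 fm.

λ = 0.145 fm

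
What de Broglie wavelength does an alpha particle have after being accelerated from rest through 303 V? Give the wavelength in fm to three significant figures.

KE = 2eV = 2 × 1.602 × 10⁻¹⁹ × 303.0 = 9.708 × 10⁻¹⁷ J.
p = √(2mKE) = √(2 × 6.645 × 10⁻²⁷ × 9.708 × 10⁻¹⁷) = 1.136 × 10⁻²¹ kg·m/s.
λ = h/p = 6.626 × 10⁻³⁴ / 1.136 × 10⁻²¹ = 5.83 × 10⁻¹³ m = 583 fm.

λ = 583 fm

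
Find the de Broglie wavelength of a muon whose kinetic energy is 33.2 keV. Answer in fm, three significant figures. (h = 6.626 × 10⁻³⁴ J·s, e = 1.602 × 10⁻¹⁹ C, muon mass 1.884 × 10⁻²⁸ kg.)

KE = 33.2 keV = 5.319 × 10⁻¹⁵ J.
p = √(2mKE) = √(2 × 1.884 × 10⁻²⁸ × 5.319 × 10⁻¹⁵) = 1.416 × 10⁻²¹ kg·m/s.
λ = h/p = 6.626 × 10⁻³⁴ / 1.416 × 10⁻²¹ = 4.68 × 10⁻¹³ m = 468 fm.

λ = 468 fm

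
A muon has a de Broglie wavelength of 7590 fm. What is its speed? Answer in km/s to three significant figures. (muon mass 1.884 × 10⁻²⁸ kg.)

p = h/λ = 6.626 × 10⁻³⁴ / 7.590 × 10⁻¹² = 8.730 × 10⁻²³ kg·m/s.
v = p/m = 8.730 × 10⁻²³ / 1.884 × 10⁻²⁸ = 4.63 × 10⁵ m/s = 463 km/s.

v = 463 km/s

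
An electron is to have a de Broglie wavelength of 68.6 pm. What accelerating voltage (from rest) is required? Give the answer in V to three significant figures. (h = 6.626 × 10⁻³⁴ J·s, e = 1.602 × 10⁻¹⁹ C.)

V = 320 V

p = h/λ = 6.626 × 10⁻³⁴ / 6.860 × 10⁻¹¹ = 9.659 × 10⁻²⁴ kg·m/s.
KE = p²/(2m) = 5.121 × 10⁻¹⁷ J.
V = KE/e = 5.121 × 10⁻¹⁷ / (1.602 × 10⁻¹⁹) = 320 V.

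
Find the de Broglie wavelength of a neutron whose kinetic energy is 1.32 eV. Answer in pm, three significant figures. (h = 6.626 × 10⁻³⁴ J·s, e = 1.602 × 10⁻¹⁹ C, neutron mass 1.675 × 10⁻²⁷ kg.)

λ = 24.9 pm

KE = 1.32 eV = 2.115 × 10⁻¹⁹ J.
p = √(2mKE) = √(2 × 1.675 × 10⁻²⁷ × 2.115 × 10⁻¹⁹) = 2.662 × 10⁻²³ kg·m/s.
λ = h/p = 6.626 × 10⁻³⁴ / 2.662 × 10⁻²³ = 2.49 × 10⁻¹¹ m = 24.9 pm.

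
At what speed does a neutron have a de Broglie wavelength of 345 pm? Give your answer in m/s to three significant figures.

v = 1150 m/s

p = h/λ = 6.626 × 10⁻³⁴ / 3.450 × 10⁻¹⁰ = 1.921 × 10⁻²⁴ kg·m/s.
v = p/m = 1.921 × 10⁻²⁴ / 1.675 × 10⁻²⁷ = 1.15 × 10³ m/s = 1150 m/s.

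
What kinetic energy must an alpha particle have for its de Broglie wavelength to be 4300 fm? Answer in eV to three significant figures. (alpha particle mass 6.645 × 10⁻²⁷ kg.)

p = h/λ = 6.626 × 10⁻³⁴ / 4.300 × 10⁻¹² = 1.541 × 10⁻²² kg·m/s.
KE = p²/(2m) = (1.541 × 10⁻²²)² / (2 × 6.645 × 10⁻²⁷) = 1.787 × 10⁻¹⁸ J = 11.2 eV.

KE = 11.2 eV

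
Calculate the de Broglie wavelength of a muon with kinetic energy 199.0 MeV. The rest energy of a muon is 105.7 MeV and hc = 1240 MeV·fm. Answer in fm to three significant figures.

Total energy E = KE + m₀c² = 199.0 + 105.7 = 304.7 MeV.
(pc)² = E² − (m₀c²)² = (304.7)² − (105.7)² = 8.167 × 10⁴ MeV², so pc = 285.8 MeV.
λ = hc/(pc) = 1240 MeV·fm / 285.8 MeV = 4.34 fm.

λ = 4.34 fm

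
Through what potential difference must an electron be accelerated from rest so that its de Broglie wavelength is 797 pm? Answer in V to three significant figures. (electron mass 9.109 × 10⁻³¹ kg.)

V = 2.37 V

p = h/λ = 6.626 × 10⁻³⁴ / 7.970 × 10⁻¹⁰ = 8.314 × 10⁻²⁵ kg·m/s.
KE = p²/(2m) = 3.794 × 10⁻¹⁹ J.
V = KE/e = 3.794 × 10⁻¹⁹ / (1.602 × 10⁻¹⁹) = 2.37 V.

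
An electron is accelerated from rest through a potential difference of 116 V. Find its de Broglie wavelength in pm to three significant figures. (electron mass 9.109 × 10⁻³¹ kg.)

λ = 114 pm

KE = eV = 1.602 × 10⁻¹⁹ × 116.0 = 1.858 × 10⁻¹⁷ J.
p = √(2mKE) = √(2 × 9.109 × 10⁻³¹ × 1.858 × 10⁻¹⁷) = 5.818 × 10⁻²⁴ kg·m/s.
λ = h/p = 6.626 × 10⁻³⁴ / 5.818 × 10⁻²⁴ = 1.14 × 10⁻¹⁰ m = 114 pm.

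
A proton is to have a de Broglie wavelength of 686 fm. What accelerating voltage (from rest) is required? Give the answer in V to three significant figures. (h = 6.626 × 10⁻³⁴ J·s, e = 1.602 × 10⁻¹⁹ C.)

V = 1740 V

p = h/λ = 6.626 × 10⁻³⁴ / 6.860 × 10⁻¹³ = 9.659 × 10⁻²² kg·m/s.
KE = p²/(2m) = 2.788 × 10⁻¹⁶ J.
V = KE/e = 2.788 × 10⁻¹⁶ / (1.602 × 10⁻¹⁹) = 1740 V.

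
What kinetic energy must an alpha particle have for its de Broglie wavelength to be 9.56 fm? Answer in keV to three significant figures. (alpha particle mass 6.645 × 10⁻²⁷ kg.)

KE = 2260 keV

p = h/λ = 6.626 × 10⁻³⁴ / 9.560 × 10⁻¹⁵ = 6.931 × 10⁻²⁰ kg·m/s.
KE = p²/(2m) = (6.931 × 10⁻²⁰)² / (2 × 6.645 × 10⁻²⁷) = 3.615 × 10⁻¹³ J = 2260 keV.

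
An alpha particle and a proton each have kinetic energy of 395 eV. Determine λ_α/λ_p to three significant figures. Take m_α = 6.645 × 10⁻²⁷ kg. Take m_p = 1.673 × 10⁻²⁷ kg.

λ_α/λ_p = 0.502

At fixed KE, p = √(2mKE) so λ = h/p ∝ 1/√m.
λ_α/λ_p = √(m_p/m_α) = √(1.673 × 10⁻²⁷/6.645 × 10⁻²⁷) = √(0.2518) = 0.502.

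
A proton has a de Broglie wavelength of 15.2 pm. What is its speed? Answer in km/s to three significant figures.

p = h/λ = 6.626 × 10⁻³⁴ / 1.520 × 10⁻¹¹ = 4.359 × 10⁻²³ kg·m/s.
v = p/m = 4.359 × 10⁻²³ / 1.673 × 10⁻²⁷ = 2.61 × 10⁴ m/s = 26.1 km/s.

v = 26.1 km/s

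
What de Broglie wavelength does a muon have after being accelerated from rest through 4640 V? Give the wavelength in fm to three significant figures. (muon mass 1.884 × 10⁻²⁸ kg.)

KE = eV = 1.602 × 10⁻¹⁹ × 4640 = 7.433 × 10⁻¹⁶ J.
p = √(2mKE) = √(2 × 1.884 × 10⁻²⁸ × 7.433 × 10⁻¹⁶) = 5.292 × 10⁻²² kg·m/s.
λ = h/p = 6.626 × 10⁻³⁴ / 5.292 × 10⁻²² = 1.25 × 10⁻¹² m = 1250 fm.

λ = 1250 fm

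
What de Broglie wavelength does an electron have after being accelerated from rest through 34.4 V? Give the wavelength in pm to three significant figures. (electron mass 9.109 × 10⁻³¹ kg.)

λ = 209 pm

KE = eV = 1.602 × 10⁻¹⁹ × 34.40 = 5.511 × 10⁻¹⁸ J.
p = √(2mKE) = √(2 × 9.109 × 10⁻³¹ × 5.511 × 10⁻¹⁸) = 3.169 × 10⁻²⁴ kg·m/s.
λ = h/p = 6.626 × 10⁻³⁴ / 3.169 × 10⁻²⁴ = 2.09 × 10⁻¹⁰ m = 209 pm.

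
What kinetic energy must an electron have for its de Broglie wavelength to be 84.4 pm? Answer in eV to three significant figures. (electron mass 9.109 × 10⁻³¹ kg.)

KE = 211 eV

p = h/λ = 6.626 × 10⁻³⁴ / 8.440 × 10⁻¹¹ = 7.851 × 10⁻²⁴ kg·m/s.
KE = p²/(2m) = (7.851 × 10⁻²⁴)² / (2 × 9.109 × 10⁻³¹) = 3.383 × 10⁻¹⁷ J = 211 eV.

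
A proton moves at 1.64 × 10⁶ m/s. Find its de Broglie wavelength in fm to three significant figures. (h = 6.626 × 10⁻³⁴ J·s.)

p = mv = 1.673 × 10⁻²⁷ × 1.64 × 10⁶ = 2.744 × 10⁻²¹ kg·m/s.
λ = h/p = 6.626 × 10⁻³⁴ / 2.744 × 10⁻²¹ = 2.41 × 10⁻¹³ m = 241 fm.

λ = 241 fm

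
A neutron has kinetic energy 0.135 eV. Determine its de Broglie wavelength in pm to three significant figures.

KE = 0.135 eV = 2.163 × 10⁻²⁰ J.
p = √(2mKE) = √(2 × 1.675 × 10⁻²⁷ × 2.163 × 10⁻²⁰) = 8.512 × 10⁻²⁴ kg·m/s.
λ = h/p = 6.626 × 10⁻³⁴ / 8.512 × 10⁻²⁴ = 7.78 × 10⁻¹¹ m = 77.8 pm.

λ = 77.8 pm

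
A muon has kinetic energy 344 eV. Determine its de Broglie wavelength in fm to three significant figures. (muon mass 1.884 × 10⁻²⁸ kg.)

KE = 344 eV = 5.511 × 10⁻¹⁷ J.
p = √(2mKE) = √(2 × 1.884 × 10⁻²⁸ × 5.511 × 10⁻¹⁷) = 1.441 × 10⁻²² kg·m/s.
λ = h/p = 6.626 × 10⁻³⁴ / 1.441 × 10⁻²² = 4.60 × 10⁻¹² m = 4600 fm.

λ = 4600 fm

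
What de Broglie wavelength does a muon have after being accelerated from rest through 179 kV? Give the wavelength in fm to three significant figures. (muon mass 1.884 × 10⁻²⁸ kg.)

KE = eV = 1.602 × 10⁻¹⁹ × 1.790 × 10⁵ = 2.868 × 10⁻¹⁴ J.
p = √(2mKE) = √(2 × 1.884 × 10⁻²⁸ × 2.868 × 10⁻¹⁴) = 3.287 × 10⁻²¹ kg·m/s.
λ = h/p = 6.626 × 10⁻³⁴ / 3.287 × 10⁻²¹ = 2.02 × 10⁻¹³ m = 202 fm.

λ = 202 fm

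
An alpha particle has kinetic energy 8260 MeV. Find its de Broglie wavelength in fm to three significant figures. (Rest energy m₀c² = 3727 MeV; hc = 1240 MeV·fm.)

Total energy E = KE + m₀c² = 8260 + 3727 = 11987 MeV.
(pc)² = E² − (m₀c²)² = (11987)² − (3727)² = 1.298 × 10⁸ MeV², so pc = 1.139 × 10⁴ MeV.
λ = hc/(pc) = 1240 MeV·fm / 1.139 × 10⁴ MeV = 0.109 fm.

λ = 0.109 fm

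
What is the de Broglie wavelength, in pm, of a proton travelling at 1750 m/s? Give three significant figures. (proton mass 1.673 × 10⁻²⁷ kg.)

p = mv = 1.673 × 10⁻²⁷ × 1750 = 2.928 × 10⁻²⁴ kg·m/s.
λ = h/p = 6.626 × 10⁻³⁴ / 2.928 × 10⁻²⁴ = 2.26 × 10⁻¹⁰ m = 226 pm.

λ = 226 pm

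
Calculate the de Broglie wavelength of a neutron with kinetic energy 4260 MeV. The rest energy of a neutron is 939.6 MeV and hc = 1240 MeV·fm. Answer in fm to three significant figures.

λ = 0.242 fm

Total energy E = KE + m₀c² = 4260 + 939.6 = 5199.6 MeV.
(pc)² = E² − (m₀c²)² = (5199.6)² − (939.6)² = 2.615 × 10⁷ MeV², so pc = 5114 MeV.
λ = hc/(pc) = 1240 MeV·fm / 5114 MeV = 0.242 fm.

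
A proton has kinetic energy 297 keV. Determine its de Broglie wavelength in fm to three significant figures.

λ = 52.5 fm

KE = 297 keV = 4.758 × 10⁻¹⁴ J.
p = √(2mKE) = √(2 × 1.673 × 10⁻²⁷ × 4.758 × 10⁻¹⁴) = 1.262 × 10⁻²⁰ kg·m/s.
λ = h/p = 6.626 × 10⁻³⁴ / 1.262 × 10⁻²⁰ = 5.25 × 10⁻¹⁴ m = 52.5 fm.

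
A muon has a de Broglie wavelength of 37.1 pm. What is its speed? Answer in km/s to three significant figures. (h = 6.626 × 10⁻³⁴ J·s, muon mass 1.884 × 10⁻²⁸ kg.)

v = 94.8 km/s

p = h/λ = 6.626 × 10⁻³⁴ / 3.710 × 10⁻¹¹ = 1.786 × 10⁻²³ kg·m/s.
v = p/m = 1.786 × 10⁻²³ / 1.884 × 10⁻²⁸ = 9.48 × 10⁴ m/s = 94.8 km/s.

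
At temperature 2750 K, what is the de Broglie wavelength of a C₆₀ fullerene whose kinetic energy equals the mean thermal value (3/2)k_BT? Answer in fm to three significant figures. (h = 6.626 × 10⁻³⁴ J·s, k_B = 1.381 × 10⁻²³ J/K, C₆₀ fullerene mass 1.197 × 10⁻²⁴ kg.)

λ = 1790 fm

KE = (3/2)k_BT = 1.5 × 1.381 × 10⁻²³ × 2750 = 5.697 × 10⁻²⁰ J.
p = √(2mKE) = √(2 × 1.197 × 10⁻²⁴ × 5.697 × 10⁻²⁰) = 3.693 × 10⁻²² kg·m/s.
λ = h/p = 1.79 × 10⁻¹² m = 1790 fm.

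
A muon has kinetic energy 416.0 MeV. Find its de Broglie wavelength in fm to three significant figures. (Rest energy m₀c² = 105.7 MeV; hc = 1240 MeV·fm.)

Total energy E = KE + m₀c² = 416.0 + 105.7 = 521.7 MeV.
(pc)² = E² − (m₀c²)² = (521.7)² − (105.7)² = 2.610 × 10⁵ MeV², so pc = 510.9 MeV.
λ = hc/(pc) = 1240 MeV·fm / 510.9 MeV = 2.43 fm.

λ = 2.43 fm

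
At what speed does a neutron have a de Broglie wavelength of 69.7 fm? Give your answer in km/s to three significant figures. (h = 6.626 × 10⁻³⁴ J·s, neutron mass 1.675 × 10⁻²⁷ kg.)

p = h/λ = 6.626 × 10⁻³⁴ / 6.970 × 10⁻¹⁴ = 9.506 × 10⁻²¹ kg·m/s.
v = p/m = 9.506 × 10⁻²¹ / 1.675 × 10⁻²⁷ = 5.68 × 10⁶ m/s = 5680 km/s.

v = 5680 km/s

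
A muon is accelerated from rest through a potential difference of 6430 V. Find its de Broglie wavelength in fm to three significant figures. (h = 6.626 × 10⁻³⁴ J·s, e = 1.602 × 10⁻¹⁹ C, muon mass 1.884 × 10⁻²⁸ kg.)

λ = 1060 fm

KE = eV = 1.602 × 10⁻¹⁹ × 6430 = 1.030 × 10⁻¹⁵ J.
p = √(2mKE) = √(2 × 1.884 × 10⁻²⁸ × 1.030 × 10⁻¹⁵) = 6.230 × 10⁻²² kg·m/s.
λ = h/p = 6.626 × 10⁻³⁴ / 6.230 × 10⁻²² = 1.06 × 10⁻¹² m = 1060 fm.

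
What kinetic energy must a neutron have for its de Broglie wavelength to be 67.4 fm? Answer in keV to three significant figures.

p = h/λ = 6.626 × 10⁻³⁴ / 6.740 × 10⁻¹⁴ = 9.831 × 10⁻²¹ kg·m/s.
KE = p²/(2m) = (9.831 × 10⁻²¹)² / (2 × 1.675 × 10⁻²⁷) = 2.885 × 10⁻¹⁴ J = 180 keV.

KE = 180 keV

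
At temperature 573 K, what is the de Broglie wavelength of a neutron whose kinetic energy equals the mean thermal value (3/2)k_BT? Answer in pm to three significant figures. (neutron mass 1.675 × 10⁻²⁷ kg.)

KE = (3/2)k_BT = 1.5 × 1.381 × 10⁻²³ × 573 = 1.187 × 10⁻²⁰ J.
p = √(2mKE) = √(2 × 1.675 × 10⁻²⁷ × 1.187 × 10⁻²⁰) = 6.306 × 10⁻²⁴ kg·m/s.
λ = h/p = 1.05 × 10⁻¹⁰ m = 105 pm.

λ = 105 pm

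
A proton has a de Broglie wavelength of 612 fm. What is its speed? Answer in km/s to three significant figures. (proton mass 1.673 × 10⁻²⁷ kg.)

p = h/λ = 6.626 × 10⁻³⁴ / 6.120 × 10⁻¹³ = 1.083 × 10⁻²¹ kg·m/s.
v = p/m = 1.083 × 10⁻²¹ / 1.673 × 10⁻²⁷ = 6.47 × 10⁵ m/s = 647 km/s.

v = 647 km/s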